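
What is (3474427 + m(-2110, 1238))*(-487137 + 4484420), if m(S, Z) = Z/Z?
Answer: 13888271979124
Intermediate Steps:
m(S, Z) = 1
(3474427 + m(-2110, 1238))*(-487137 + 4484420) = (3474427 + 1)*(-487137 + 4484420) = 3474428*3997283 = 13888271979124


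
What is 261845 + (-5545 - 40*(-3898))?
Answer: 412220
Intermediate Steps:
261845 + (-5545 - 40*(-3898)) = 261845 + (-5545 - 1*(-155920)) = 261845 + (-5545 + 155920) = 261845 + 150375 = 412220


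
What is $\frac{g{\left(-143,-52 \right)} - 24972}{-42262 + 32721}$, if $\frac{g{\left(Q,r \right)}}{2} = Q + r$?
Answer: $\frac{25362}{9541} \approx 2.6582$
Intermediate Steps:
$g{\left(Q,r \right)} = 2 Q + 2 r$ ($g{\left(Q,r \right)} = 2 \left(Q + r\right) = 2 Q + 2 r$)
$\frac{g{\left(-143,-52 \right)} - 24972}{-42262 + 32721} = \frac{\left(2 \left(-143\right) + 2 \left(-52\right)\right) - 24972}{-42262 + 32721} = \frac{\left(-286 - 104\right) - 24972}{-9541} = \left(-390 - 24972\right) \left(- \frac{1}{9541}\right) = \left(-25362\right) \left(- \frac{1}{9541}\right) = \frac{25362}{9541}$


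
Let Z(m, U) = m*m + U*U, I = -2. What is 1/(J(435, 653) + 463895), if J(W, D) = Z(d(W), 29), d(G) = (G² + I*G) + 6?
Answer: 1/35480331057 ≈ 2.8185e-11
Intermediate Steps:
d(G) = 6 + G² - 2*G (d(G) = (G² - 2*G) + 6 = 6 + G² - 2*G)
Z(m, U) = U² + m² (Z(m, U) = m² + U² = U² + m²)
J(W, D) = 841 + (6 + W² - 2*W)² (J(W, D) = 29² + (6 + W² - 2*W)² = 841 + (6 + W² - 2*W)²)
1/(J(435, 653) + 463895) = 1/((841 + (6 + 435² - 2*435)²) + 463895) = 1/((841 + (6 + 189225 - 870)²) + 463895) = 1/((841 + 188361²) + 463895) = 1/((841 + 35479866321) + 463895) = 1/(35479867162 + 463895) = 1/35480331057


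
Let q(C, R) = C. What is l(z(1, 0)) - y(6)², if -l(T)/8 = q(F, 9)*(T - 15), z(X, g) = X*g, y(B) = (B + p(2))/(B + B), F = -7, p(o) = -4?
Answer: -30241/36 ≈ -840.03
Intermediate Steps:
y(B) = (-4 + B)/(2*B) (y(B) = (B - 4)/(B + B) = (-4 + B)/((2*B)) = (-4 + B)*(1/(2*B)) = (-4 + B)/(2*B))
l(T) = -840 + 56*T (l(T) = -(-56)*(T - 15) = -(-56)*(-15 + T) = -8*(105 - 7*T) = -840 + 56*T)
l(z(1, 0)) - y(6)² = (-840 + 56*(1*0)) - ((½)*(-4 + 6)/6)² = (-840 + 56*0) - ((½)*(⅙)*2)² = (-840 + 0) - (⅙)² = -840 - 1*1/36 = -840 - 1/36 = -30241/36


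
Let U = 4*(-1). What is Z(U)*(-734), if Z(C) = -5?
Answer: 3670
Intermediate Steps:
U = -4
Z(U)*(-734) = -5*(-734) = 3670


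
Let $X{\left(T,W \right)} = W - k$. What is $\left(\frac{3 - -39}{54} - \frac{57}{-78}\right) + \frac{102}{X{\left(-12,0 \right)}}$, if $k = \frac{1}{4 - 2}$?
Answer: $- \frac{47383}{234} \approx -202.49$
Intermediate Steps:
$k = \frac{1}{2} \approx 0.5$
$X{\left(T,W \right)} = - \frac{1}{2} + W$ ($X{\left(T,W \right)} = W - \frac{1}{2} = - \frac{1}{2} + W$)
$\left(\frac{3 - -39}{54} - \frac{57}{-78}\right) + \frac{102}{X{\left(-12,0 \right)}} = \left(\frac{3 - -39}{54} - \frac{57}{-78}\right) + \frac{102}{- \frac{1}{2} + 0} = \left(\left(3 + 39\right) \frac{1}{54} - - \frac{19}{26}\right) + \frac{102}{- \frac{1}{2}} = \left(42 \cdot \frac{1}{54} + \frac{19}{26}\right) + 102 \left(-2\right) = \left(\frac{7}{9} + \frac{19}{26}\right) - 204 = \frac{353}{234} - 204 = - \frac{47383}{234}$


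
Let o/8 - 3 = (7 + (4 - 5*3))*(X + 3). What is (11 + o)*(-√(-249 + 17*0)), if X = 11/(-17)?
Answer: 685*I*√249/17 ≈ 635.83*I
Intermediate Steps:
X = -11/17 (X = 11*(-1/17) = -11/17 ≈ -0.64706)
o = -872/17 (o = 24 + 8*((7 + (4 - 5*3))*(-11/17 + 3)) = 24 + 8*((7 + (4 - 15))*(40/17)) = 24 + 8*((7 - 11)*(40/17)) = 24 + 8*(-4*40/17) = 24 + 8*(-160/17) = 24 - 1280/17 = -872/17 ≈ -51.294)
(11 + o)*(-√(-249 + 17*0)) = (11 - 872/17)*(-√(-249 + 17*0)) = -(-685)*√(-249 + 0)/17 = -(-685)*√(-249)/17 = -(-685)*I*√249/17 = 685*I*√249/17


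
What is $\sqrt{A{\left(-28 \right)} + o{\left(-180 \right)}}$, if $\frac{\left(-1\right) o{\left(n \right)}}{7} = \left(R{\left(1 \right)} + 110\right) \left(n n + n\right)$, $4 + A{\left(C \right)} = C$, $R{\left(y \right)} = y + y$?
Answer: $4 i \sqrt{1578782} \approx 5026.0 i$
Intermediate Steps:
$R{\left(y \right)} = 2 y$
$A{\left(C \right)} = -4 + C$
$o{\left(n \right)} = - 784 n - 784 n^{2}$ ($o{\left(n \right)} = - 7 \left(2 \cdot 1 + 110\right) \left(n n + n\right) = - 7 \left(2 + 110\right) \left(n^{2} + n\right) = - 7 \cdot 112 \left(n + n^{2}\right) = - 7 \left(112 n + 112 n^{2}\right) = - 784 n - 784 n^{2}$)
$\sqrt{A{\left(-28 \right)} + o{\left(-180 \right)}} = \sqrt{\left(-4 - 28\right) - - 141120 \left(1 - 180\right)} = \sqrt{-32 - \left(-141120\right) \left(-179\right)} = \sqrt{-32 - 25260480} = \sqrt{-25260512} = 4 i \sqrt{1578782}$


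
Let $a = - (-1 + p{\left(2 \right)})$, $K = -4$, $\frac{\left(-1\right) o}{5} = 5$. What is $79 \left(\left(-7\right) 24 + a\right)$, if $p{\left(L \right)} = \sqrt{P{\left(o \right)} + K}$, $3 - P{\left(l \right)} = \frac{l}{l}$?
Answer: $-13193 - 79 i \sqrt{2} \approx -13193.0 - 111.72 i$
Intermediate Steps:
$o = -25$ ($o = \left(-5\right) 5 = -25$)
$P{\left(l \right)} = 2$ ($P{\left(l \right)} = 3 - \frac{l}{l} = 3 - 1 = 2$)
$p{\left(L \right)} = i \sqrt{2}$ ($p{\left(L \right)} = \sqrt{2 - 4} = \sqrt{-2} = i \sqrt{2}$)
$a = 1 - i \sqrt{2}$ ($a = - (-1 + i \sqrt{2}) = 1 - i \sqrt{2} \approx 1.0 - 1.4142 i$)
$79 \left(\left(-7\right) 24 + a\right) = 79 \left(\left(-7\right) 24 + \left(1 - i \sqrt{2}\right)\right) = 79 \left(-168 + \left(1 - i \sqrt{2}\right)\right) = 79 \left(-167 - i \sqrt{2}\right) = -13193 - 79 i \sqrt{2}$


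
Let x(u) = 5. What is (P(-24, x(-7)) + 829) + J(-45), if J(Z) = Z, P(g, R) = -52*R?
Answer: 524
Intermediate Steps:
(P(-24, x(-7)) + 829) + J(-45) = (-52*5 + 829) - 45 = (-260 + 829) - 45 = 569 - 45 = 524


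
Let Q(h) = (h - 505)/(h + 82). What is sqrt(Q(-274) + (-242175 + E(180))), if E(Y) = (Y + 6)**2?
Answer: I*sqrt(119563167)/24 ≈ 455.6*I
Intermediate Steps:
E(Y) = (6 + Y)**2
Q(h) = (-505 + h)/(82 + h)
sqrt(Q(-274) + (-242175 + E(180))) = sqrt((-505 - 274)/(82 - 274) + (-242175 + (6 + 180)**2)) = sqrt(-779/(-192) + (-242175 + 186**2)) = sqrt(-1/192*(-779) + (-242175 + 34596)) = sqrt(779/192 - 207579) = sqrt(-39854389/192) = I*sqrt(119563167)/24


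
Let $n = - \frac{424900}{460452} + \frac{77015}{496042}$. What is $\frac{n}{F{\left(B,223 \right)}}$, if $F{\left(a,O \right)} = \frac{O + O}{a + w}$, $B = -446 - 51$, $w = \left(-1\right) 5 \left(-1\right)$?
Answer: $\frac{1796891983955}{2122249475393} \approx 0.84669$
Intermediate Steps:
$n = - \frac{43826633755}{57100882746}$ ($n = \left(-424900\right) \frac{1}{460452} + 77015 \cdot \frac{1}{496042} = - \frac{106225}{115113} + \frac{77015}{496042} = - \frac{43826633755}{57100882746} \approx -0.76753$)
$w = 5$ ($w = \left(-5\right) \left(-1\right) = 5$)
$B = -497$ ($B = -446 - 51 = -497$)
$F{\left(a,O \right)} = \frac{2 O}{5 + a}$ ($F{\left(a,O \right)} = \frac{O + O}{a + 5} = \frac{2 O}{5 + a}$)
$\frac{n}{F{\left(B,223 \right)}} = - \frac{43826633755}{57100882746 \cdot 2 \cdot 223 \frac{1}{5 - 497}} = - \frac{43826633755}{57100882746 \cdot 2 \cdot 223 \frac{1}{-492}} = - \frac{43826633755}{57100882746 \cdot 2 \cdot 223 \left(- \frac{1}{492}\right)} = - \frac{43826633755}{57100882746 \left(- \frac{223}{246}\right)} = \left(- \frac{43826633755}{57100882746}\right) \left(- \frac{246}{223}\right) = \frac{1796891983955}{2122249475393}$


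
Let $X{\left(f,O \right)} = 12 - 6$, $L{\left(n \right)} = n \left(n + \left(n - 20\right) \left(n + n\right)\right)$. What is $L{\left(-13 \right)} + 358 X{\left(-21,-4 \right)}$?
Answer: $-8837$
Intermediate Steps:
$L{\left(n \right)} = n \left(n + 2 n \left(-20 + n\right)\right)$ ($L{\left(n \right)} = n \left(n + \left(-20 + n\right) 2 n\right) = n \left(n + 2 n \left(-20 + n\right)\right)$)
$X{\left(f,O \right)} = 6$ ($X{\left(f,O \right)} = 12 - 6 = 6$)
$L{\left(-13 \right)} + 358 X{\left(-21,-4 \right)} = \left(-13\right)^{2} \left(-39 + 2 \left(-13\right)\right) + 358 \cdot 6 = 169 \left(-39 - 26\right) + 2148 = 169 \left(-65\right) + 2148 = -10985 + 2148 = -8837$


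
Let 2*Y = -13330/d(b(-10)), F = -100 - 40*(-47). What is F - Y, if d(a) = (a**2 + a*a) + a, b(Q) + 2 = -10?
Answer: 497945/276 ≈ 1804.1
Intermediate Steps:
b(Q) = -12 (b(Q) = -2 - 10 = -12)
d(a) = a + 2*a**2 (d(a) = (a**2 + a**2) + a = 2*a**2 + a = a + 2*a**2)
F = 1780 (F = -100 + 1880 = 1780)
Y = -6665/276 (Y = (-13330*(-1/(12*(1 + 2*(-12)))))/2 = (-13330*(-1/(12*(1 - 24))))/2 = (-13330/((-12*(-23))))/2 = (-13330/276)/2 = (-13330*1/276)/2 = (1/2)*(-6665/138) = -6665/276 ≈ -24.149)
F - Y = 1780 - 1*(-6665/276) = 1780 + 6665/276 = 497945/276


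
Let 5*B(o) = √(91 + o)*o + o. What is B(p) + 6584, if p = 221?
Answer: 33141/5 + 442*√78/5 ≈ 7408.9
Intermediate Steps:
B(o) = o/5 + o*√(91 + o)/5 (B(o) = (√(91 + o)*o + o)/5 = (o*√(91 + o) + o)/5 = (o + o*√(91 + o))/5 = o/5 + o*√(91 + o)/5)
B(p) + 6584 = (⅕)*221*(1 + √(91 + 221)) + 6584 = (⅕)*221*(1 + √312) + 6584 = (⅕)*221*(1 + 2*√78) + 6584 = (221/5 + 442*√78/5) + 6584 = 33141/5 + 442*√78/5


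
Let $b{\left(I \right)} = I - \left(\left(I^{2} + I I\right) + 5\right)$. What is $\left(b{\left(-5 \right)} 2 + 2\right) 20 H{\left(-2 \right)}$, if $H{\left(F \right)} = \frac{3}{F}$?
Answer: $3540$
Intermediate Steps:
$b{\left(I \right)} = -5 + I - 2 I^{2}$ ($b{\left(I \right)} = I - \left(\left(I^{2} + I^{2}\right) + 5\right) = I - \left(2 I^{2} + 5\right) = I - \left(5 + 2 I^{2}\right) = -5 + I - 2 I^{2}$)
$\left(b{\left(-5 \right)} 2 + 2\right) 20 H{\left(-2 \right)} = \left(\left(-5 - 5 - 2 \left(-5\right)^{2}\right) 2 + 2\right) 20 \frac{3}{-2} = \left(\left(-5 - 5 - 50\right) 2 + 2\right) 20 \cdot 3 \left(- \frac{1}{2}\right) = \left(\left(-5 - 5 - 50\right) 2 + 2\right) 20 \left(- \frac{3}{2}\right) = \left(\left(-60\right) 2 + 2\right) 20 \left(- \frac{3}{2}\right) = \left(-120 + 2\right) 20 \left(- \frac{3}{2}\right) = \left(-118\right) 20 \left(- \frac{3}{2}\right) = \left(-2360\right) \left(- \frac{3}{2}\right) = 3540$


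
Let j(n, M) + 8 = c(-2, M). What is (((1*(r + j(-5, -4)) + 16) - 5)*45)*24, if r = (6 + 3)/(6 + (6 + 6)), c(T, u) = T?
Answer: 1620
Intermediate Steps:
j(n, M) = -10 (j(n, M) = -8 - 2 = -10)
r = ½ (r = 9/(6 + 12) = 9/18 = 9*(1/18) = ½ ≈ 0.50000)
(((1*(r + j(-5, -4)) + 16) - 5)*45)*24 = (((1*(½ - 10) + 16) - 5)*45)*24 = (((1*(-19/2) + 16) - 5)*45)*24 = (((-19/2 + 16) - 5)*45)*24 = ((13/2 - 5)*45)*24 = ((3/2)*45)*24 = (135/2)*24 = 1620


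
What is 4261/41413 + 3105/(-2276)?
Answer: -118889329/94255988 ≈ -1.2613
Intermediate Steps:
4261/41413 + 3105/(-2276) = 4261*(1/41413) + 3105*(-1/2276) = 4261/41413 - 3105/2276 = -118889329/94255988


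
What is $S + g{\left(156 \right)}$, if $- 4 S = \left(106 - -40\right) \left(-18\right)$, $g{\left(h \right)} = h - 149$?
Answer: $664$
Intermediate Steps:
$g{\left(h \right)} = -149 + h$
$S = 657$ ($S = - \frac{\left(106 - -40\right) \left(-18\right)}{4} = - \frac{\left(106 + 40\right) \left(-18\right)}{4} = - \frac{146 \left(-18\right)}{4} = \left(- \frac{1}{4}\right) \left(-2628\right) = 657$)
$S + g{\left(156 \right)} = 657 + \left(-149 + 156\right) = 657 + 7 = 664$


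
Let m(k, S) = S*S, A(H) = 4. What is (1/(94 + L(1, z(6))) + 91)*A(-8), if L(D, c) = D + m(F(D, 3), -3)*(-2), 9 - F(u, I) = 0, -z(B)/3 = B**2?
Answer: 28032/77 ≈ 364.05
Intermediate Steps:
z(B) = -3*B**2
F(u, I) = 9 (F(u, I) = 9 - 1*0 = 9 + 0 = 9)
m(k, S) = S**2
L(D, c) = -18 + D (L(D, c) = D + (-3)**2*(-2) = D + 9*(-2) = D - 18 = -18 + D)
(1/(94 + L(1, z(6))) + 91)*A(-8) = (1/(94 + (-18 + 1)) + 91)*4 = (1/(94 - 17) + 91)*4 = (1/77 + 91)*4 = (7008/77)*4 = 28032/77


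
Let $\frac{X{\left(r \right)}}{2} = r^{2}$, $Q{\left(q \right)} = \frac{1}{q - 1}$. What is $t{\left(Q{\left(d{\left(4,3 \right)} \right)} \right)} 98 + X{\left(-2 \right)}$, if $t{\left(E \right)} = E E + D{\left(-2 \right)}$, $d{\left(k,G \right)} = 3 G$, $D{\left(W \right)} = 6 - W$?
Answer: $\frac{25393}{32} \approx 793.53$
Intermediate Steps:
$Q{\left(q \right)} = \frac{1}{-1 + q}$
$X{\left(r \right)} = 2 r^{2}$
$t{\left(E \right)} = 8 + E^{2}$ ($t{\left(E \right)} = E E + \left(6 - -2\right) = E^{2} + \left(6 + 2\right) = E^{2} + 8 = 8 + E^{2}$)
$t{\left(Q{\left(d{\left(4,3 \right)} \right)} \right)} 98 + X{\left(-2 \right)} = \left(8 + \left(\frac{1}{-1 + 3 \cdot 3}\right)^{2}\right) 98 + 2 \left(-2\right)^{2} = \left(8 + \left(\frac{1}{-1 + 9}\right)^{2}\right) 98 + 2 \cdot 4 = \left(8 + \left(\frac{1}{8}\right)^{2}\right) 98 + 8 = \left(8 + \frac{1}{64}\right) 98 + 8 = \frac{513}{64} \cdot 98 + 8 = \frac{25137}{32} + 8 = \frac{25393}{32}$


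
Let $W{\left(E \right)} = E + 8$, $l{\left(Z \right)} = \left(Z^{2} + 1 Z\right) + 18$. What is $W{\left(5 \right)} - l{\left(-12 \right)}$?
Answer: $-137$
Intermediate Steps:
$l{\left(Z \right)} = 18 + Z + Z^{2}$ ($l{\left(Z \right)} = \left(Z^{2} + Z\right) + 18 = \left(Z + Z^{2}\right) + 18 = 18 + Z + Z^{2}$)
$W{\left(E \right)} = 8 + E$
$W{\left(5 \right)} - l{\left(-12 \right)} = \left(8 + 5\right) - \left(18 - 12 + \left(-12\right)^{2}\right) = 13 - \left(18 - 12 + 144\right) = 13 - 150 = -137$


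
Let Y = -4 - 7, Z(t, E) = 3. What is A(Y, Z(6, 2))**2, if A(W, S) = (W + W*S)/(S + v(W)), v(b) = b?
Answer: 121/4 ≈ 30.250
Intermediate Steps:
Y = -11
A(W, S) = (W + S*W)/(S + W) (A(W, S) = (W + W*S)/(S + W) = (W + S*W)/(S + W))
A(Y, Z(6, 2))**2 = (-11*(1 + 3)/(3 - 11))**2 = (-11*4/(-8))**2 = (-11*(-1/8)*4)**2 = (11/2)**2 = 121/4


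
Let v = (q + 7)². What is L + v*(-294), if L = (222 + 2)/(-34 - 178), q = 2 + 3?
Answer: -2243864/53 ≈ -42337.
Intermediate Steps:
q = 5
v = 144 (v = (5 + 7)² = 12² = 144)
L = -56/53 (L = 224/(-212) = 224*(-1/212) = -56/53 ≈ -1.0566)
L + v*(-294) = -56/53 + 144*(-294) = -56/53 - 42336 = -2243864/53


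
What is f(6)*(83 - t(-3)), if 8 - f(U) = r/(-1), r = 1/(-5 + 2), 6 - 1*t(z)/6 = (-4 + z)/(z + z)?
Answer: 414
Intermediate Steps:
t(z) = 36 - 3*(-4 + z)/z (t(z) = 36 - 6*(-4 + z)/(z + z) = 36 - 6*(-4 + z)/(2*z) = 36 - 6*(-4 + z)*1/(2*z) = 36 - 3*(-4 + z)/z)
r = -1/3 (r = 1/(-3) = -1/3 ≈ -0.33333)
f(U) = 23/3 (f(U) = 8 - (-1)/(3*(-1)) = 8 - (-1)*(-1)/3 = 8 - 1*1/3 = 8 - 1/3 = 23/3)
f(6)*(83 - t(-3)) = 23*(83 - (33 + 12/(-3)))/3 = 23*(83 - (33 + 12*(-1/3)))/3 = 23*(83 - (33 - 4))/3 = 23*(83 - 1*29)/3 = 23*(83 - 29)/3 = (23/3)*54 = 414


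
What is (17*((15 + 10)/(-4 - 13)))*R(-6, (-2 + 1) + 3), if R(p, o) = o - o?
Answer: 0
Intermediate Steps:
R(p, o) = 0
(17*((15 + 10)/(-4 - 13)))*R(-6, (-2 + 1) + 3) = (17*((15 + 10)/(-4 - 13)))*0 = (17*(25/(-17)))*0 = (17*(25*(-1/17)))*0 = (17*(-25/17))*0 = -25*0 = 0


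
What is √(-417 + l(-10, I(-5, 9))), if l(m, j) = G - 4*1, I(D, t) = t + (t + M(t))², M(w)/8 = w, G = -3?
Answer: 2*I*√106 ≈ 20.591*I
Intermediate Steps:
M(w) = 8*w
I(D, t) = t + 81*t² (I(D, t) = t + (t + 8*t)² = t + (9*t)² = t + 81*t²)
l(m, j) = -7 (l(m, j) = -3 - 4*1 = -3 - 4 = -7)
√(-417 + l(-10, I(-5, 9))) = √(-417 - 7) = √(-424) = 2*I*√106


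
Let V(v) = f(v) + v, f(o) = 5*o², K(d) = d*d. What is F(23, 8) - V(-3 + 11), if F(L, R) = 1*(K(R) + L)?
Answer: -241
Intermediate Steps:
K(d) = d²
F(L, R) = L + R² (F(L, R) = 1*(R² + L) = 1*(L + R²) = L + R²)
V(v) = v + 5*v² (V(v) = 5*v² + v = v + 5*v²)
F(23, 8) - V(-3 + 11) = (23 + 8²) - (-3 + 11)*(1 + 5*(-3 + 11)) = (23 + 64) - 8*(1 + 5*8) = 87 - 8*(1 + 40) = 87 - 8*41 = 87 - 1*328 = 87 - 328 = -241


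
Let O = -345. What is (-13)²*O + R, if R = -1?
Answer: -58306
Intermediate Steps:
(-13)²*O + R = (-13)²*(-345) - 1 = 169*(-345) - 1 = -58305 - 1 = -58306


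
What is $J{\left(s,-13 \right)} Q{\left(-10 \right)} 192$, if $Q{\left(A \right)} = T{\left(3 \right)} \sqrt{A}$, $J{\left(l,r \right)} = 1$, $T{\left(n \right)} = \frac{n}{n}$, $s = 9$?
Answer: $192 i \sqrt{10} \approx 607.16 i$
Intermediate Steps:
$T{\left(n \right)} = 1$
$Q{\left(A \right)} = \sqrt{A}$ ($Q{\left(A \right)} = 1 \sqrt{A} = \sqrt{A}$)
$J{\left(s,-13 \right)} Q{\left(-10 \right)} 192 = 1 \sqrt{-10} \cdot 192 = 1 i \sqrt{10} \cdot 192 = i \sqrt{10} \cdot 192 = 192 i \sqrt{10}$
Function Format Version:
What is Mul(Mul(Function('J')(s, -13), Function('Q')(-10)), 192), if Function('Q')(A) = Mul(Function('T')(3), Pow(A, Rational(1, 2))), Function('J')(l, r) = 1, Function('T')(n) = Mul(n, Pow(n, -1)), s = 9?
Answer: Mul(192, I, Pow(10, Rational(1, 2))) ≈ Mul(607.16, I)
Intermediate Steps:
Function('T')(n) = 1
Function('Q')(A) = Pow(A, Rational(1, 2)) (Function('Q')(A) = Mul(1, Pow(A, Rational(1, 2))) = Pow(A, Rational(1, 2)))
Mul(Mul(Function('J')(s, -13), Function('Q')(-10)), 192) = Mul(Mul(1, Pow(-10, Rational(1, 2))), 192) = Mul(Mul(1, Mul(I, Pow(10, Rational(1, 2)))), 192) = Mul(Mul(I, Pow(10, Rational(1, 2))), 192) = Mul(192, I, Pow(10, Rational(1, 2)))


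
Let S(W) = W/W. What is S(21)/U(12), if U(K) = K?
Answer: 1/12 ≈ 0.083333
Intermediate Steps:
S(W) = 1
S(21)/U(12) = 1/12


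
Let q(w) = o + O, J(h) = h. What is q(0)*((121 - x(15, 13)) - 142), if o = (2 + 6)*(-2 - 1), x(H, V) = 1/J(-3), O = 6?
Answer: 372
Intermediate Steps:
x(H, V) = -⅓ (x(H, V) = 1/(-3) = -⅓)
o = -24 (o = 8*(-3) = -24)
q(w) = -18 (q(w) = -24 + 6 = -18)
q(0)*((121 - x(15, 13)) - 142) = -18*((121 - 1*(-⅓)) - 142) = -18*((121 + ⅓) - 142) = -18*(364/3 - 142) = -18*(-62/3) = 372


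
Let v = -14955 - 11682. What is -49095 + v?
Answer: -75732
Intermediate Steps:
v = -26637
-49095 + v = -49095 - 26637 = -75732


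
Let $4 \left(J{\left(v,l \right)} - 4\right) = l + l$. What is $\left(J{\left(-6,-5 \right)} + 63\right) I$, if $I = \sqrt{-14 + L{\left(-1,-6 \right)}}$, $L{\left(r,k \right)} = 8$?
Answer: $\frac{129 i \sqrt{6}}{2} \approx 157.99 i$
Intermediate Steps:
$I = i \sqrt{6}$ ($I = \sqrt{-14 + 8} = \sqrt{-6} = i \sqrt{6} \approx 2.4495 i$)
$J{\left(v,l \right)} = 4 + \frac{l}{2}$ ($J{\left(v,l \right)} = 4 + \frac{l + l}{4} = 4 + \frac{2 l}{4} = 4 + \frac{l}{2}$)
$\left(J{\left(-6,-5 \right)} + 63\right) I = \left(\left(4 + \frac{1}{2} \left(-5\right)\right) + 63\right) i \sqrt{6} = \left(\left(4 - \frac{5}{2}\right) + 63\right) i \sqrt{6} = \left(\frac{3}{2} + 63\right) i \sqrt{6} = \frac{129 i \sqrt{6}}{2}$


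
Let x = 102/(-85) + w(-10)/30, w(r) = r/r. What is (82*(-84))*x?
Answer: 8036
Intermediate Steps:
w(r) = 1
x = -7/6 (x = 102/(-85) + 1/30 = 102*(-1/85) + 1*(1/30) = -6/5 + 1/30 = -7/6 ≈ -1.1667)
(82*(-84))*x = (82*(-84))*(-7/6) = -6888*(-7/6) = 8036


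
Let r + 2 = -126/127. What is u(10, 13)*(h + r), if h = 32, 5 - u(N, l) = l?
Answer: -29472/127 ≈ -232.06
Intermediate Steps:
u(N, l) = 5 - l
r = -380/127 (r = -2 - 126/127 = -380/127 ≈ -2.9921)
u(10, 13)*(h + r) = (5 - 1*13)*(32 - 380/127) = (5 - 13)*(3684/127) = -8*3684/127 = -29472/127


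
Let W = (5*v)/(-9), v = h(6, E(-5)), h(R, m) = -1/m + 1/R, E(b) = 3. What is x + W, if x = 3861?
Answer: 208499/54 ≈ 3861.1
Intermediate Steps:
h(R, m) = 1/R - 1/m (h(R, m) = -1/m + 1/R = 1/R - 1/m)
v = -⅙ (v = (3 - 1*6)/(6*3) = (⅙)*(⅓)*(3 - 6) = (⅙)*(⅓)*(-3) = -⅙ ≈ -0.16667)
W = 5/54 (W = (5*(-⅙))/(-9) = -⅚*(-⅑) = 5/54 ≈ 0.092593)
x + W = 3861 + 5/54 = 208499/54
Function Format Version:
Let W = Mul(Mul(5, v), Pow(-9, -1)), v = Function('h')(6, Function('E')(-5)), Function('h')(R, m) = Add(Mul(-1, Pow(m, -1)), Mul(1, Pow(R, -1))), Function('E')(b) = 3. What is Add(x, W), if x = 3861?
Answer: Rational(208499, 54) ≈ 3861.1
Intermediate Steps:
Function('h')(R, m) = Add(Pow(R, -1), Mul(-1, Pow(m, -1))) (Function('h')(R, m) = Add(Mul(-1, Pow(m, -1)), Pow(R, -1)) = Add(Pow(R, -1), Mul(-1, Pow(m, -1))))
v = Rational(-1, 6) (v = Mul(Pow(6, -1), Pow(3, -1), Add(3, Mul(-1, 6))) = Mul(Rational(1, 6), Rational(1, 3), Add(3, -6)) = Mul(Rational(1, 6), Rational(1, 3), -3) = Rational(-1, 6) ≈ -0.16667)
W = Rational(5, 54) (W = Mul(Mul(5, Rational(-1, 6)), Pow(-9, -1)) = Mul(Rational(-5, 6), Rational(-1, 9)) = Rational(5, 54) ≈ 0.092593)
Add(x, W) = Add(3861, Rational(5, 54)) = Rational(208499, 54)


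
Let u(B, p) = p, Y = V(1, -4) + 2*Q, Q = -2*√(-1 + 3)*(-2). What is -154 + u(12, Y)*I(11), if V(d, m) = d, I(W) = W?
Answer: -143 + 88*√2 ≈ -18.549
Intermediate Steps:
Q = 4*√2 (Q = -2*√2*(-2) = 4*√2 ≈ 5.6569)
Y = 1 + 8*√2 (Y = 1 + 2*(4*√2) = 1 + 8*√2 ≈ 12.314)
-154 + u(12, Y)*I(11) = -154 + (1 + 8*√2)*11 = -154 + (11 + 88*√2) = -143 + 88*√2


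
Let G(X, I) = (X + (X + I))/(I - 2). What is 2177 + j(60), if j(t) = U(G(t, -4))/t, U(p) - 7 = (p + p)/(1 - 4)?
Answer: 1175759/540 ≈ 2177.3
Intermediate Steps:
G(X, I) = (I + 2*X)/(-2 + I) (G(X, I) = (X + (I + X))/(-2 + I) = (I + 2*X)/(-2 + I))
U(p) = 7 - 2*p/3 (U(p) = 7 + (p + p)/(1 - 4) = 7 + (2*p)/(-3) = 7 + (2*p)*(-1/3) = 7 - 2*p/3)
j(t) = (59/9 + 2*t/9)/t (j(t) = (7 - 2*(-4 + 2*t)/(3*(-2 - 4)))/t = (7 - 2*(-4 + 2*t)/(3*(-6)))/t = (7 - (-1)*(-4 + 2*t)/9)/t = (7 - 2*(2/3 - t/3)/3)/t = (7 + (-4/9 + 2*t/9))/t = (59/9 + 2*t/9)/t)
2177 + j(60) = 2177 + (1/9)*(59 + 2*60)/60 = 2177 + (1/9)*(1/60)*(59 + 120) = 2177 + (1/9)*(1/60)*179 = 2177 + 179/540 = 1175759/540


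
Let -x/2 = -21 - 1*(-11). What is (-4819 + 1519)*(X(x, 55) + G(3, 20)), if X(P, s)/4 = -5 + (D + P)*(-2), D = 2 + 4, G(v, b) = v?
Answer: 742500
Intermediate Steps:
D = 6
x = 20 (x = -2*(-21 - 1*(-11)) = -2*(-21 + 11) = -2*(-10) = 20)
X(P, s) = -68 - 8*P (X(P, s) = 4*(-5 + (6 + P)*(-2)) = 4*(-5 + (-12 - 2*P)) = 4*(-17 - 2*P) = -68 - 8*P)
(-4819 + 1519)*(X(x, 55) + G(3, 20)) = (-4819 + 1519)*((-68 - 8*20) + 3) = -3300*((-68 - 160) + 3) = -3300*(-228 + 3) = -3300*(-225) = 742500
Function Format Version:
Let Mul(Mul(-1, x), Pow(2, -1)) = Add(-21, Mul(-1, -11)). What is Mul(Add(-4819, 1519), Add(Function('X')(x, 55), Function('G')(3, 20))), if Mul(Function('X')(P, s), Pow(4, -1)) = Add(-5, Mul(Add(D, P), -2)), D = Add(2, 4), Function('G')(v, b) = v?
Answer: 742500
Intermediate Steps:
D = 6
x = 20 (x = Mul(-2, Add(-21, Mul(-1, -11))) = Mul(-2, Add(-21, 11)) = Mul(-2, -10) = 20)
Function('X')(P, s) = Add(-68, Mul(-8, P)) (Function('X')(P, s) = Mul(4, Add(-5, Mul(Add(6, P), -2))) = Mul(4, Add(-5, Add(-12, Mul(-2, P)))) = Mul(4, Add(-17, Mul(-2, P))) = Add(-68, Mul(-8, P)))
Mul(Add(-4819, 1519), Add(Function('X')(x, 55), Function('G')(3, 20))) = Mul(Add(-4819, 1519), Add(Add(-68, Mul(-8, 20)), 3)) = Mul(-3300, Add(Add(-68, -160), 3)) = Mul(-3300, Add(-228, 3)) = Mul(-3300, -225) = 742500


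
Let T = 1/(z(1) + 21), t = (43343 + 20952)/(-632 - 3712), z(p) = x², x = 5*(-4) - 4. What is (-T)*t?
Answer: 64295/2593368 ≈ 0.024792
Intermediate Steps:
x = -24 (x = -20 - 4 = -24)
z(p) = 576 (z(p) = (-24)² = 576)
t = -64295/4344 (t = 64295/(-4344) = 64295*(-1/4344) = -64295/4344 ≈ -14.801)
T = 1/597 (T = 1/(576 + 21) = 1/597 ≈ 0.0016750)
(-T)*t = -1*1/597*(-64295/4344) = -1/597*(-64295/4344) = 64295/2593368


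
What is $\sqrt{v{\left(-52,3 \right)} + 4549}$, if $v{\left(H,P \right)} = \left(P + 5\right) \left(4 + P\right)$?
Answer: $\sqrt{4605} \approx 67.86$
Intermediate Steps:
$v{\left(H,P \right)} = \left(4 + P\right) \left(5 + P\right)$ ($v{\left(H,P \right)} = \left(5 + P\right) \left(4 + P\right) = \left(4 + P\right) \left(5 + P\right)$)
$\sqrt{v{\left(-52,3 \right)} + 4549} = \sqrt{\left(20 + 3^{2} + 9 \cdot 3\right) + 4549} = \sqrt{\left(20 + 9 + 27\right) + 4549} = \sqrt{56 + 4549} = \sqrt{4605}$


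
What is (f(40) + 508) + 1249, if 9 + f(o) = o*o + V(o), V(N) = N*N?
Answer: 4948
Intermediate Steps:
V(N) = N**2
f(o) = -9 + 2*o**2 (f(o) = -9 + (o*o + o**2) = -9 + (o**2 + o**2) = -9 + 2*o**2)
(f(40) + 508) + 1249 = ((-9 + 2*40**2) + 508) + 1249 = ((-9 + 2*1600) + 508) + 1249 = ((-9 + 3200) + 508) + 1249 = (3191 + 508) + 1249 = 3699 + 1249 = 4948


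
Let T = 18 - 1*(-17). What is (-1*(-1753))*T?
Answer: 61355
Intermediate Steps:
T = 35 (T = 18 + 17 = 35)
(-1*(-1753))*T = -1*(-1753)*35 = 1753*35 = 61355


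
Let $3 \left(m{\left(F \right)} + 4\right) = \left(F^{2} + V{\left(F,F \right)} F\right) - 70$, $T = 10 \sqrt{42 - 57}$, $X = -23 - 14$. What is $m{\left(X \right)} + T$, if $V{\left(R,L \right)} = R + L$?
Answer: $\frac{4025}{3} + 10 i \sqrt{15} \approx 1341.7 + 38.73 i$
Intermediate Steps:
$X = -37$ ($X = -23 - 14 = -37$)
$V{\left(R,L \right)} = L + R$
$T = 10 i \sqrt{15}$ ($T = 10 \sqrt{-15} = 10 i \sqrt{15} \approx 38.73 i$)
$m{\left(F \right)} = - \frac{82}{3} + F^{2}$ ($m{\left(F \right)} = -4 + \frac{\left(F^{2} + \left(F + F\right) F\right) - 70}{3} = -4 + \frac{\left(F^{2} + 2 F F\right) - 70}{3} = -4 + \frac{\left(F^{2} + 2 F^{2}\right) - 70}{3} = -4 + \frac{3 F^{2} - 70}{3} = -4 + \frac{-70 + 3 F^{2}}{3} = -4 + \left(- \frac{70}{3} + F^{2}\right) = - \frac{82}{3} + F^{2}$)
$m{\left(X \right)} + T = \left(- \frac{82}{3} + \left(-37\right)^{2}\right) + 10 i \sqrt{15} = \left(- \frac{82}{3} + 1369\right) + 10 i \sqrt{15} = \frac{4025}{3} + 10 i \sqrt{15}$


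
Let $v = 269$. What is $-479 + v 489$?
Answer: $131062$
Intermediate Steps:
$-479 + v 489 = -479 + 269 \cdot 489 = -479 + 131541 = 131062$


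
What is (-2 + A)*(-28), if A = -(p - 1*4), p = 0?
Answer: -56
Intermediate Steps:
A = 4 (A = -(0 - 1*4) = -(0 - 4) = -1*(-4) = 4)
(-2 + A)*(-28) = (-2 + 4)*(-28) = 2*(-28) = -56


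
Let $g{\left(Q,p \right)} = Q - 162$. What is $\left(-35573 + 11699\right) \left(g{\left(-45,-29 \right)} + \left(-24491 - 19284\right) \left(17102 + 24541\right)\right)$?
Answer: $43520452528968$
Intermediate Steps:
$g{\left(Q,p \right)} = -162 + Q$ ($g{\left(Q,p \right)} = Q - 162 = -162 + Q$)
$\left(-35573 + 11699\right) \left(g{\left(-45,-29 \right)} + \left(-24491 - 19284\right) \left(17102 + 24541\right)\right) = \left(-35573 + 11699\right) \left(\left(-162 - 45\right) + \left(-24491 - 19284\right) \left(17102 + 24541\right)\right) = - 23874 \left(-207 - 1822922325\right) = \left(-23874\right) \left(-1822922532\right) = 43520452528968$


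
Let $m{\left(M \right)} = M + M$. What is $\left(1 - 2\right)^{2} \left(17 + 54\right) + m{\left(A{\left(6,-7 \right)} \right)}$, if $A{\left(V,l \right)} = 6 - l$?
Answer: $97$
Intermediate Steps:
$m{\left(M \right)} = 2 M$
$\left(1 - 2\right)^{2} \left(17 + 54\right) + m{\left(A{\left(6,-7 \right)} \right)} = \left(1 - 2\right)^{2} \left(17 + 54\right) + 2 \left(6 - -7\right) = \left(-1\right)^{2} \cdot 71 + 2 \left(6 + 7\right) = 1 \cdot 71 + 2 \cdot 13 = 71 + 26 = 97$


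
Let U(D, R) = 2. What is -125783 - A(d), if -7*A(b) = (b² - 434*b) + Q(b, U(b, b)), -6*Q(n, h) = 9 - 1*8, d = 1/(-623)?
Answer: -2050440026125/16301418 ≈ -1.2578e+5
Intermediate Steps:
d = -1/623 ≈ -0.0016051
Q(n, h) = -⅙ (Q(n, h) = -(9 - 1*8)/6 = -(9 - 8)/6 = -⅙*1 = -⅙)
A(b) = 1/42 + 62*b - b²/7 (A(b) = -((b² - 434*b) - ⅙)/7 = -(-⅙ + b² - 434*b)/7 = 1/42 + 62*b - b²/7)
-125783 - A(d) = -125783 - (1/42 + 62*(-1/623) - (-1/623)²/7) = -125783 - (1/42 - 62/623 - ⅐*1/388129) = -125783 - (1/42 - 62/623 - 1/2716903) = -125783 - 1*(-1234169/16301418) = -125783 + 1234169/16301418 = -2050440026125/16301418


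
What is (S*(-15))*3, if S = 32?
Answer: -1440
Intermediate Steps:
(S*(-15))*3 = (32*(-15))*3 = -480*3 = -1440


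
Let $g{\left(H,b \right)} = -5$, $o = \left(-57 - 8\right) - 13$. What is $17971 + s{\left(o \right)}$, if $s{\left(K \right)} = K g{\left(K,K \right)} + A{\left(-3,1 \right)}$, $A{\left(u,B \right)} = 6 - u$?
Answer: $18370$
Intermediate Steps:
$o = -78$ ($o = -65 - 13 = -78$)
$s{\left(K \right)} = 9 - 5 K$ ($s{\left(K \right)} = K \left(-5\right) + \left(6 - -3\right) = - 5 K + \left(6 + 3\right) = - 5 K + 9 = 9 - 5 K$)
$17971 + s{\left(o \right)} = 17971 + \left(9 - -390\right) = 17971 + \left(9 + 390\right) = 17971 + 399 = 18370$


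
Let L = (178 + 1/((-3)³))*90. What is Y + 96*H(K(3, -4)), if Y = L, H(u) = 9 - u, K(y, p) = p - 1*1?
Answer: 52082/3 ≈ 17361.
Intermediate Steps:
K(y, p) = -1 + p (K(y, p) = p - 1 = -1 + p)
L = 48050/3 (L = (178 + 1/(-27))*90 = (178 - 1/27)*90 = (4805/27)*90 = 48050/3 ≈ 16017.)
Y = 48050/3 ≈ 16017.
Y + 96*H(K(3, -4)) = 48050/3 + 96*(9 - (-1 - 4)) = 48050/3 + 96*(9 - 1*(-5)) = 48050/3 + 96*(9 + 5) = 48050/3 + 96*14 = 48050/3 + 1344 = 52082/3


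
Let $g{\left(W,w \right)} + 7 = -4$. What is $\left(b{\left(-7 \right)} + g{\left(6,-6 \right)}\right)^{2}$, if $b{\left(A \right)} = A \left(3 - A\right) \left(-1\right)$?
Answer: $3481$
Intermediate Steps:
$g{\left(W,w \right)} = -11$ ($g{\left(W,w \right)} = -7 - 4 = -11$)
$b{\left(A \right)} = - A \left(3 - A\right)$
$\left(b{\left(-7 \right)} + g{\left(6,-6 \right)}\right)^{2} = \left(- 7 \left(-3 - 7\right) - 11\right)^{2} = \left(\left(-7\right) \left(-10\right) - 11\right)^{2} = \left(70 - 11\right)^{2} = 59^{2} = 3481$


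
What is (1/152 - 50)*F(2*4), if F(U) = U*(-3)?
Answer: 22797/19 ≈ 1199.8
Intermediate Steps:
F(U) = -3*U
(1/152 - 50)*F(2*4) = (1/152 - 50)*(-6*4) = (1/152 - 50)*(-3*8) = -7599/152*(-24) = 22797/19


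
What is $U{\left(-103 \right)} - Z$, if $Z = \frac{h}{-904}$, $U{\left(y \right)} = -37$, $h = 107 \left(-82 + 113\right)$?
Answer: $- \frac{30131}{904} \approx -33.331$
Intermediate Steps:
$h = 3317$ ($h = 107 \cdot 31 = 3317$)
$Z = - \frac{3317}{904}$ ($Z = \frac{3317}{-904} = 3317 \left(- \frac{1}{904}\right) = - \frac{3317}{904} \approx -3.6692$)
$U{\left(-103 \right)} - Z = -37 - - \frac{3317}{904} = -37 + \frac{3317}{904} = - \frac{30131}{904}$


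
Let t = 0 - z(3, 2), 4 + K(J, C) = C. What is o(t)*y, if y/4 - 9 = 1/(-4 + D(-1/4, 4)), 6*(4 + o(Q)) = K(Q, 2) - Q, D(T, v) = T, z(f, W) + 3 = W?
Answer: -2682/17 ≈ -157.76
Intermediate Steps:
z(f, W) = -3 + W
K(J, C) = -4 + C
t = 1 (t = 0 - (-3 + 2) = 0 - 1*(-1) = 0 + 1 = 1)
o(Q) = -13/3 - Q/6 (o(Q) = -4 + ((-4 + 2) - Q)/6 = -4 + (-2 - Q)/6 = -4 + (-1/3 - Q/6) = -13/3 - Q/6)
y = 596/17 (y = 36 + 4/(-4 - 1/4) = 36 + 4/(-17/4) = 36 + 4*(-4/17) = 36 - 16/17 = 596/17 ≈ 35.059)
o(t)*y = (-13/3 - 1/6*1)*(596/17) = (-13/3 - 1/6)*(596/17) = -9/2*596/17 = -2682/17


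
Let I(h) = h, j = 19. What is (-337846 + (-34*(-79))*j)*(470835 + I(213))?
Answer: -135102218976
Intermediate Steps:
(-337846 + (-34*(-79))*j)*(470835 + I(213)) = (-337846 - 34*(-79)*19)*(470835 + 213) = (-337846 + 2686*19)*471048 = (-337846 + 51034)*471048 = -286812*471048 = -135102218976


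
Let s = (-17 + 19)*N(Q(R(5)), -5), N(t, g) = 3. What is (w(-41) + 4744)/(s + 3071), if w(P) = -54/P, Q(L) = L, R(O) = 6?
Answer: 194558/126157 ≈ 1.5422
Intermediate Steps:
s = 6 (s = (-17 + 19)*3 = 2*3 = 6)
(w(-41) + 4744)/(s + 3071) = (-54/(-41) + 4744)/(6 + 3071) = (-54*(-1/41) + 4744)/3077 = (54/41 + 4744)*(1/3077) = (194558/41)*(1/3077) = 194558/126157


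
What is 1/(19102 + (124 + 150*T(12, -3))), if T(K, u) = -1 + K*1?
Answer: 1/20876 ≈ 4.7902e-5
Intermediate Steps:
T(K, u) = -1 + K
1/(19102 + (124 + 150*T(12, -3))) = 1/(19102 + (124 + 150*(-1 + 12))) = 1/(19102 + (124 + 150*11)) = 1/(19102 + (124 + 1650)) = 1/(19102 + 1774) = 1/20876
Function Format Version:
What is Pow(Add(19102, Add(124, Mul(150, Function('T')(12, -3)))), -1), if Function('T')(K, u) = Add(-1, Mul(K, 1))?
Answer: Rational(1, 20876) ≈ 4.7902e-5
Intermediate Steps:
Function('T')(K, u) = Add(-1, K)
Pow(Add(19102, Add(124, Mul(150, Function('T')(12, -3)))), -1) = Pow(Add(19102, Add(124, Mul(150, Add(-1, 12)))), -1) = Pow(Add(19102, Add(124, Mul(150, 11))), -1) = Pow(Add(19102, Add(124, 1650)), -1) = Pow(Add(19102, 1774), -1) = Pow(20876, -1) = Rational(1, 20876)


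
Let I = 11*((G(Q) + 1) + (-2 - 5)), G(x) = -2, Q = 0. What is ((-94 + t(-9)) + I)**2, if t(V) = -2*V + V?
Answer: 29929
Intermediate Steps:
t(V) = -V
I = -88 (I = 11*((-2 + 1) + (-2 - 5)) = 11*(-1 - 7) = 11*(-8) = -88)
((-94 + t(-9)) + I)**2 = ((-94 - 1*(-9)) - 88)**2 = ((-94 + 9) - 88)**2 = (-85 - 88)**2 = (-173)**2 = 29929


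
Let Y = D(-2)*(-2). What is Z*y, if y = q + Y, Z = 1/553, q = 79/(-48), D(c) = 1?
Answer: -25/3792 ≈ -0.0065928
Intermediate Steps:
q = -79/48 (q = 79*(-1/48) = -79/48 ≈ -1.6458)
Y = -2 (Y = 1*(-2) = -2)
Z = 1/553 ≈ 0.0018083
y = -175/48 (y = -79/48 - 2 = -175/48 ≈ -3.6458)
Z*y = (1/553)*(-175/48) = -25/3792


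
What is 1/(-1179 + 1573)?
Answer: 1/394 ≈ 0.0025381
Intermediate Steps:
1/(-1179 + 1573) = 1/394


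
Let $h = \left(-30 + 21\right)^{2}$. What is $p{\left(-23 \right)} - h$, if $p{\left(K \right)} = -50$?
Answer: $-131$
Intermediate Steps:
$h = 81$ ($h = \left(-9\right)^{2} = 81$)
$p{\left(-23 \right)} - h = -50 - 81 = -131$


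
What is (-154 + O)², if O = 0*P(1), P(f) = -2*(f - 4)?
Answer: 23716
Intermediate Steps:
P(f) = 8 - 2*f (P(f) = -2*(-4 + f) = 8 - 2*f)
O = 0 (O = 0*(8 - 2*1) = 0*(8 - 2) = 0*6 = 0)
(-154 + O)² = (-154 + 0)² = (-154)² = 23716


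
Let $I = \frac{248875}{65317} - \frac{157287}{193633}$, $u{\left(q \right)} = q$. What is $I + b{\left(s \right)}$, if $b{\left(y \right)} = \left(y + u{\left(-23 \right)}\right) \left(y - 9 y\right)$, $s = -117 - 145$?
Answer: $- \frac{7555088609317064}{12647526661} \approx -5.9736 \cdot 10^{5}$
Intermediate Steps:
$s = -262$
$b{\left(y \right)} = - 8 y \left(-23 + y\right)$ ($b{\left(y \right)} = \left(y - 23\right) \left(y - 9 y\right) = \left(-23 + y\right) \left(- 8 y\right) = - 8 y \left(-23 + y\right)$)
$I = \frac{37916897896}{12647526661}$ ($I = 248875 \cdot \frac{1}{65317} - \frac{157287}{193633} = \frac{248875}{65317} - \frac{157287}{193633} = \frac{37916897896}{12647526661} \approx 2.998$)
$I + b{\left(s \right)} = \frac{37916897896}{12647526661} + 8 \left(-262\right) \left(23 - -262\right) = \frac{37916897896}{12647526661} + 8 \left(-262\right) \left(23 + 262\right) = \frac{37916897896}{12647526661} + 8 \left(-262\right) 285 = \frac{37916897896}{12647526661} - 597360 = - \frac{7555088609317064}{12647526661}$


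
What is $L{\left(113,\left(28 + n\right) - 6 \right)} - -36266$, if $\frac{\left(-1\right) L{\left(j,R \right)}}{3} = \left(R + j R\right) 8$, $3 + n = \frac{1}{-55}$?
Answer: $- \frac{861754}{55} \approx -15668.0$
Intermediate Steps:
$n = - \frac{166}{55}$ ($n = -3 + \frac{1}{-55} = -3 - \frac{1}{55} = - \frac{166}{55} \approx -3.0182$)
$L{\left(j,R \right)} = - 24 R - 24 R j$ ($L{\left(j,R \right)} = - 3 \left(R + j R\right) 8 = - 3 \left(R + R j\right) 8 = - 3 \left(8 R + 8 R j\right) = - 24 R - 24 R j$)
$L{\left(113,\left(28 + n\right) - 6 \right)} - -36266 = - 24 \left(\left(28 - \frac{166}{55}\right) - 6\right) \left(1 + 113\right) - -36266 = \left(-24\right) \left(\frac{1374}{55} - 6\right) 114 + 36266 = \left(-24\right) \frac{1044}{55} \cdot 114 + 36266 = - \frac{2856384}{55} + 36266 = - \frac{861754}{55}$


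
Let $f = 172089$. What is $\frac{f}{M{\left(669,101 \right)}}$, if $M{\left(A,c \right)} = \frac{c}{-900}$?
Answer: $- \frac{154880100}{101} \approx -1.5335 \cdot 10^{6}$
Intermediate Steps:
$M{\left(A,c \right)} = - \frac{c}{900}$ ($M{\left(A,c \right)} = c \left(- \frac{1}{900}\right) = - \frac{c}{900}$)
$\frac{f}{M{\left(669,101 \right)}} = \frac{172089}{\left(- \frac{1}{900}\right) 101} = \frac{172089}{- \frac{101}{900}} = 172089 \left(- \frac{900}{101}\right) = - \frac{154880100}{101}$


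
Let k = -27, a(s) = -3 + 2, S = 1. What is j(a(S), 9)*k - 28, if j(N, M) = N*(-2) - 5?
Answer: 53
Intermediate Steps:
a(s) = -1
j(N, M) = -5 - 2*N (j(N, M) = -2*N - 5 = -5 - 2*N)
j(a(S), 9)*k - 28 = (-5 - 2*(-1))*(-27) - 28 = (-5 + 2)*(-27) - 28 = -3*(-27) - 28 = 81 - 28 = 53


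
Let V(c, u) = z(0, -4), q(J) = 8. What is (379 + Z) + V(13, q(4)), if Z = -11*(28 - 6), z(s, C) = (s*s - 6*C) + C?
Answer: 157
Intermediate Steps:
z(s, C) = s² - 5*C (z(s, C) = (s² - 6*C) + C = s² - 5*C)
V(c, u) = 20 (V(c, u) = 0² - 5*(-4) = 0 + 20 = 20)
Z = -242 (Z = -11*22 = -242)
(379 + Z) + V(13, q(4)) = (379 - 242) + 20 = 137 + 20 = 157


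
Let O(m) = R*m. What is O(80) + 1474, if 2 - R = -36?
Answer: 4514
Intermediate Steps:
R = 38 (R = 2 - 1*(-36) = 2 + 36 = 38)
O(m) = 38*m
O(80) + 1474 = 38*80 + 1474 = 3040 + 1474 = 4514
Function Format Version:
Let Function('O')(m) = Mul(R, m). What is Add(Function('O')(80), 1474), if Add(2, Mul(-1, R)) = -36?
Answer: 4514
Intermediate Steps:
R = 38 (R = Add(2, Mul(-1, -36)) = Add(2, 36) = 38)
Function('O')(m) = Mul(38, m)
Add(Function('O')(80), 1474) = Add(Mul(38, 80), 1474) = Add(3040, 1474) = 4514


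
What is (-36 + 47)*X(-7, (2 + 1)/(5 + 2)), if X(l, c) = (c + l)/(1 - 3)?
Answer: 253/7 ≈ 36.143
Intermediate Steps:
X(l, c) = -c/2 - l/2 (X(l, c) = (c + l)/(-2) = (c + l)*(-1/2) = -c/2 - l/2)
(-36 + 47)*X(-7, (2 + 1)/(5 + 2)) = (-36 + 47)*(-(2 + 1)/(2*(5 + 2)) - 1/2*(-7)) = 11*(-3/(2*7) + 7/2) = 11*(-1/2*3/7 + 7/2) = 11*(-3/14 + 7/2) = 11*(23/7) = 253/7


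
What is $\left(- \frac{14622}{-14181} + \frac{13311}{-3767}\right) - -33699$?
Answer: $\frac{600020355952}{17806609} \approx 33697.0$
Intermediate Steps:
$\left(- \frac{14622}{-14181} + \frac{13311}{-3767}\right) - -33699 = \left(\left(-14622\right) \left(- \frac{1}{14181}\right) + 13311 \left(- \frac{1}{3767}\right)\right) + 33699 = \left(\frac{4874}{4727} - \frac{13311}{3767}\right) + 33699 = - \frac{44560739}{17806609} + 33699 = \frac{600020355952}{17806609}$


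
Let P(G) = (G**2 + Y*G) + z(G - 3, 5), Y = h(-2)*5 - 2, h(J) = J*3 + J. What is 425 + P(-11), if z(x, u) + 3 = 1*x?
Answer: 991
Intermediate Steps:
h(J) = 4*J (h(J) = 3*J + J = 4*J)
z(x, u) = -3 + x (z(x, u) = -3 + 1*x = -3 + x)
Y = -42 (Y = (4*(-2))*5 - 2 = -8*5 - 2 = -40 - 2 = -42)
P(G) = -6 + G**2 - 41*G (P(G) = (G**2 - 42*G) + (-3 + (G - 3)) = (G**2 - 42*G) + (-3 + (-3 + G)) = (G**2 - 42*G) + (-6 + G) = -6 + G**2 - 41*G)
425 + P(-11) = 425 + (-6 + (-11)**2 - 41*(-11)) = 425 + (-6 + 121 + 451) = 425 + 566 = 991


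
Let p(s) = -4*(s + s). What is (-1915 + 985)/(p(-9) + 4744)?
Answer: -465/2408 ≈ -0.19311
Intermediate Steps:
p(s) = -8*s
(-1915 + 985)/(p(-9) + 4744) = (-1915 + 985)/(-8*(-9) + 4744) = -930/(72 + 4744) = -930/4816 = -930*1/4816 = -465/2408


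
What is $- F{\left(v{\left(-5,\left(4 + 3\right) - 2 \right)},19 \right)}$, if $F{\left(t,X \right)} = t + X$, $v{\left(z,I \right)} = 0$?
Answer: $-19$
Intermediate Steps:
$F{\left(t,X \right)} = X + t$
$- F{\left(v{\left(-5,\left(4 + 3\right) - 2 \right)},19 \right)} = - (19 + 0) = \left(-1\right) 19 = -19$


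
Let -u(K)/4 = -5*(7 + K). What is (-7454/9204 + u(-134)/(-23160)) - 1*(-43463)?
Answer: 19301303108/444093 ≈ 43462.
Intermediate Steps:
u(K) = 140 + 20*K (u(K) = -(-20)*(7 + K) = -4*(-35 - 5*K) = 140 + 20*K)
(-7454/9204 + u(-134)/(-23160)) - 1*(-43463) = (-7454/9204 + (140 + 20*(-134))/(-23160)) - 1*(-43463) = (-7454*1/9204 + (140 - 2680)*(-1/23160)) + 43463 = (-3727/4602 - 2540*(-1/23160)) + 43463 = (-3727/4602 + 127/1158) + 43463 = -310951/444093 + 43463 = 19301303108/444093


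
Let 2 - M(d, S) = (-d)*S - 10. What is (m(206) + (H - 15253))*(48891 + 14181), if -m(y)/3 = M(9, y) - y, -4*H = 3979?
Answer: -1338876648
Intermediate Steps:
H = -3979/4 (H = -¼*3979 = -3979/4 ≈ -994.75)
M(d, S) = 12 + S*d (M(d, S) = 2 - ((-d)*S - 10) = 2 - (-S*d - 10) = 2 - (-10 - S*d) = 2 + (10 + S*d) = 12 + S*d)
m(y) = -36 - 24*y (m(y) = -3*((12 + y*9) - y) = -3*((12 + 9*y) - y) = -3*(12 + 8*y) = -36 - 24*y)
(m(206) + (H - 15253))*(48891 + 14181) = ((-36 - 24*206) + (-3979/4 - 15253))*(48891 + 14181) = ((-36 - 4944) - 64991/4)*63072 = (-4980 - 64991/4)*63072 = -84911/4*63072 = -1338876648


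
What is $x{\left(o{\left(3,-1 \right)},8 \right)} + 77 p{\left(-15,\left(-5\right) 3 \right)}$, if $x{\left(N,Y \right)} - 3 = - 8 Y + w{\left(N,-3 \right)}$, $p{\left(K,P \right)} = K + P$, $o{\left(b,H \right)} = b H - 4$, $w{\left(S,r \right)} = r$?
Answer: $-2374$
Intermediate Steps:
$o{\left(b,H \right)} = -4 + H b$ ($o{\left(b,H \right)} = H b - 4 = -4 + H b$)
$x{\left(N,Y \right)} = - 8 Y$ ($x{\left(N,Y \right)} = 3 - \left(3 + 8 Y\right) = - 8 Y$)
$x{\left(o{\left(3,-1 \right)},8 \right)} + 77 p{\left(-15,\left(-5\right) 3 \right)} = \left(-8\right) 8 + 77 \left(-15 - 15\right) = -64 + 77 \left(-15 - 15\right) = -64 + 77 \left(-30\right) = -64 - 2310 = -2374$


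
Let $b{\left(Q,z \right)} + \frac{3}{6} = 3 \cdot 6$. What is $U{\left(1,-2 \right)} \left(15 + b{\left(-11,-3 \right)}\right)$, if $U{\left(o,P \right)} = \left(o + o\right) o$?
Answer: $65$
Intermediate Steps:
$U{\left(o,P \right)} = 2 o^{2}$ ($U{\left(o,P \right)} = 2 o o = 2 o^{2}$)
$b{\left(Q,z \right)} = \frac{35}{2}$ ($b{\left(Q,z \right)} = - \frac{1}{2} + 3 \cdot 6 = - \frac{1}{2} + 18 = \frac{35}{2}$)
$U{\left(1,-2 \right)} \left(15 + b{\left(-11,-3 \right)}\right) = 2 \cdot 1^{2} \left(15 + \frac{35}{2}\right) = 2 \cdot 1 \cdot \frac{65}{2} = 2 \cdot \frac{65}{2} = 65$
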